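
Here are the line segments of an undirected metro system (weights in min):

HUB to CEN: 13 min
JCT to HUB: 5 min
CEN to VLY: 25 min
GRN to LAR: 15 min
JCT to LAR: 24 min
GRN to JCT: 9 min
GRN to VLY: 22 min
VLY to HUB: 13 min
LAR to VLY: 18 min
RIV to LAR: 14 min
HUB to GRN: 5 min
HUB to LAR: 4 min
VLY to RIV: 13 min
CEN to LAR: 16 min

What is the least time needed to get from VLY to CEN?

25 min

Enumerating some paths:
VLY - HUB - LAR - CEN: 13+4+16 = 33
VLY - HUB - CEN: 13+13 = 26
VLY - CEN: 25 = 25
The minimum is 25 min via VLY - CEN.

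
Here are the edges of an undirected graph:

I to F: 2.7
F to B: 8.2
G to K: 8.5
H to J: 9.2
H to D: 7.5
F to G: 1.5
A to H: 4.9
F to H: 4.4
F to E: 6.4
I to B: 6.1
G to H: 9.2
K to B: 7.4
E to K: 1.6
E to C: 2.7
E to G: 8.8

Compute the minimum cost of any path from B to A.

Settle nodes by increasing distance from B:
B: 0
I: 6.1  (via B)
K: 7.4  (via B)
F: 8.2  (via B)
E: 9  (via K)
G: 9.7  (via F)
C: 11.7  (via E)
H: 12.6  (via F)
A: 17.5  (via H)
Shortest route: B → F → H → A = 17.5.

17.5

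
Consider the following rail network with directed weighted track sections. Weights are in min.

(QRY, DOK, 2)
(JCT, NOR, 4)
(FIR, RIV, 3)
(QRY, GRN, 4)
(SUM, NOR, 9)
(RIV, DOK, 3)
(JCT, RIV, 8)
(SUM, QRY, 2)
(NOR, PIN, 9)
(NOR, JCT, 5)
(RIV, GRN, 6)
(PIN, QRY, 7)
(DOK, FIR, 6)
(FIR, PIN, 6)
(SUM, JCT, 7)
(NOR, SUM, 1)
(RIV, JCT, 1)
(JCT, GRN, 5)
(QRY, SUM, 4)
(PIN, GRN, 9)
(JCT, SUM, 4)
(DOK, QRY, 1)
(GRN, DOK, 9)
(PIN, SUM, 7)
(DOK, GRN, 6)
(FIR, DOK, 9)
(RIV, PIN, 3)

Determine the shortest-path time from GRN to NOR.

23 min

Candidate routes:
GRN → DOK → QRY → SUM → JCT → NOR: 9+1+4+7+4 = 25
GRN → DOK → FIR → RIV → JCT → SUM → NOR: 9+6+3+1+4+9 = 32
GRN → DOK → QRY → SUM → NOR: 9+1+4+9 = 23
Cheapest is GRN → DOK → QRY → SUM → NOR at 23 min.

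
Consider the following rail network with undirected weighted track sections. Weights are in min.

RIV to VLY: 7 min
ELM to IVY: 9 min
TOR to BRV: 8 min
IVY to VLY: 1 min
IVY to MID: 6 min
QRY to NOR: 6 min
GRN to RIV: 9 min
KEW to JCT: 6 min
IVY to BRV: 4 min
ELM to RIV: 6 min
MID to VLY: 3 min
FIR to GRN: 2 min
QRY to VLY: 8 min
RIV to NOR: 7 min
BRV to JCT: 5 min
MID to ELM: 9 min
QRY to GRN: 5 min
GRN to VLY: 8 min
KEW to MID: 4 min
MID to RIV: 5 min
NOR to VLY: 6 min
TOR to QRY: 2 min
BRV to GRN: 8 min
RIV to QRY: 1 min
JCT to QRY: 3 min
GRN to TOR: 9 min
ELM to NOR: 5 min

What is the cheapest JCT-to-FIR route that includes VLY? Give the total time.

20 min

Best JCT to VLY: JCT → BRV → IVY → VLY costing 10
Shortest VLY→FIR: VLY → GRN → FIR = 10
Total via VLY: 10 + 10 = 20 min.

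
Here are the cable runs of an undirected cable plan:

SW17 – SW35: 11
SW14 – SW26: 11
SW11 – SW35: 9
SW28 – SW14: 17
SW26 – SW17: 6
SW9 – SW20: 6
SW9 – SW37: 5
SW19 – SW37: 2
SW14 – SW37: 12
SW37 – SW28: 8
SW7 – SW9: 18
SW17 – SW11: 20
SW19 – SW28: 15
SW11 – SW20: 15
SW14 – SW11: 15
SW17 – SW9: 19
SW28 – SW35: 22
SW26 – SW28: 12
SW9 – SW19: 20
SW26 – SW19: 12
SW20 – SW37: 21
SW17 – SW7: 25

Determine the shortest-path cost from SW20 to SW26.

Candidate routes:
SW20 → SW9 → SW37 → SW28 → SW26: 6+5+8+12 = 31
SW20 → SW9 → SW37 → SW19 → SW26: 6+5+2+12 = 25
SW20 → SW9 → SW37 → SW14 → SW26: 6+5+12+11 = 34
SW20 → SW9 → SW17 → SW26: 6+19+6 = 31
Cheapest is SW20 → SW9 → SW37 → SW19 → SW26 at 25.

25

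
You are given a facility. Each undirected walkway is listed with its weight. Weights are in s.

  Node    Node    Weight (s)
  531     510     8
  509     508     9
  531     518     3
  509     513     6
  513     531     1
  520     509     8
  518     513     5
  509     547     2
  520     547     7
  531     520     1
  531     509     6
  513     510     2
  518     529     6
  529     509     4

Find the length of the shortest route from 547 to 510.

10 s

Running Dijkstra from 547:
547: 0
509: 2  (via 547)
529: 6  (via 509)
520: 7  (via 547)
513: 8  (via 509)
531: 8  (via 509)
510: 10  (via 513)
Shortest route: 547 → 509 → 513 → 510 = 10 s.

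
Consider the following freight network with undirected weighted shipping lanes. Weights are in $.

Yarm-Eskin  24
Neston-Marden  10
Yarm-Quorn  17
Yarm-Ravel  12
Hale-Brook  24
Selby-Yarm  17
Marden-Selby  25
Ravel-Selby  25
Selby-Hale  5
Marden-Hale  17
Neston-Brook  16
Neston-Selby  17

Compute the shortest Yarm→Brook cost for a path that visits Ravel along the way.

$66

Best Yarm to Ravel: Yarm → Ravel costing 12
Shortest Ravel→Brook: Ravel → Selby → Hale → Brook = 54
Total via Ravel: 12 + 54 = $66.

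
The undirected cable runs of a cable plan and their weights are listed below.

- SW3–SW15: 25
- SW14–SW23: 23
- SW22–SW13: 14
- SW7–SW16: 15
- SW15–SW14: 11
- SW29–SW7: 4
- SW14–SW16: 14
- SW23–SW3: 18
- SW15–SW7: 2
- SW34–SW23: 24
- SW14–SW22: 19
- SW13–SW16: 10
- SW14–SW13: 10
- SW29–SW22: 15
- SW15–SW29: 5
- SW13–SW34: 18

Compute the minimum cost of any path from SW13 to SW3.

46

Enumerating some paths:
SW13 → SW14 → SW23 → SW3: 10+23+18 = 51
SW13 → SW14 → SW15 → SW3: 10+11+25 = 46
Cheapest is SW13 → SW14 → SW15 → SW3 at 46.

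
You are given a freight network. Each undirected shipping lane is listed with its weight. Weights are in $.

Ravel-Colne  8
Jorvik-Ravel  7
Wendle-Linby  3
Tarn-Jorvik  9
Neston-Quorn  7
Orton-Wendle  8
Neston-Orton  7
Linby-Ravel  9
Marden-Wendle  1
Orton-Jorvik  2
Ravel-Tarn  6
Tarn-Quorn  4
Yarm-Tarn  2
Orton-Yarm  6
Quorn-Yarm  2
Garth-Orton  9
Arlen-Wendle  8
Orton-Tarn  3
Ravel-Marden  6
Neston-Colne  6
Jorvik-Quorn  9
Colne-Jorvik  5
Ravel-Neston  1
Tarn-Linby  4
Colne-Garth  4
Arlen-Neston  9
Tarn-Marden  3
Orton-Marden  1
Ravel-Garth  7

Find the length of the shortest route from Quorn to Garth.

Compare a few routes:
Quorn → Yarm → Tarn → Orton → Garth: 2+2+3+9 = 16
Quorn → Neston → Ravel → Garth: 7+1+7 = 15
The minimum is $15 via Quorn → Neston → Ravel → Garth.

$15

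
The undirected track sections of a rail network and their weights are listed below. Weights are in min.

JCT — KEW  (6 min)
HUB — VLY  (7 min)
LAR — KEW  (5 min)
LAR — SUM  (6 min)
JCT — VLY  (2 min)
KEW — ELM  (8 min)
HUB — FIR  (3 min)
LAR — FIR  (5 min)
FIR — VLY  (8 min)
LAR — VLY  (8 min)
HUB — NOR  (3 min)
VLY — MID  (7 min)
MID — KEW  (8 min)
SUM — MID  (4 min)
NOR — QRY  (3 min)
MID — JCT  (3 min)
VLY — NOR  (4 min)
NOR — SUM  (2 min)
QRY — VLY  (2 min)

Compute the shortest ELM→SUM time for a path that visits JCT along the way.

Shortest ELM→JCT: ELM → KEW → JCT = 14
Best JCT to SUM: JCT → MID → SUM costing 7
Total via JCT: 14 + 7 = 21 min.

21 min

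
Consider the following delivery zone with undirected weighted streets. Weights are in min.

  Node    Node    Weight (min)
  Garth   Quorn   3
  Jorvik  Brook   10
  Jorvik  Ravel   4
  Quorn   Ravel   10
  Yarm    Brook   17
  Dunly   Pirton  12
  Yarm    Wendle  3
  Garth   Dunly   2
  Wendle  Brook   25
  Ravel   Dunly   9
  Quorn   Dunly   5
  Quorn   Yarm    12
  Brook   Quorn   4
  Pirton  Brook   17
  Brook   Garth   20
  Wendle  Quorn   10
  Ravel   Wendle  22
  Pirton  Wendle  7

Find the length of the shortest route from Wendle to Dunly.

15 min

Running Dijkstra from Wendle:
Wendle: 0
Yarm: 3  (via Wendle)
Pirton: 7  (via Wendle)
Quorn: 10  (via Wendle)
Garth: 13  (via Quorn)
Brook: 14  (via Quorn)
Dunly: 15  (via Quorn)
Shortest route: Wendle–Quorn–Dunly = 15 min.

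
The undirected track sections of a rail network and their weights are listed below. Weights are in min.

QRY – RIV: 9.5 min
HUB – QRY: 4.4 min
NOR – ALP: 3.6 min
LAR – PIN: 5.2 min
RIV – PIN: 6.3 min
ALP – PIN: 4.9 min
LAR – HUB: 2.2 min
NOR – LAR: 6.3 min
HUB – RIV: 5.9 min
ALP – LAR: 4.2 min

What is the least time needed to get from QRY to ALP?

Candidate routes:
QRY–HUB–LAR–NOR–ALP: 4.4+2.2+6.3+3.6 = 16.5
QRY–HUB–LAR–ALP: 4.4+2.2+4.2 = 10.8
The minimum is 10.8 min via QRY–HUB–LAR–ALP.

10.8 min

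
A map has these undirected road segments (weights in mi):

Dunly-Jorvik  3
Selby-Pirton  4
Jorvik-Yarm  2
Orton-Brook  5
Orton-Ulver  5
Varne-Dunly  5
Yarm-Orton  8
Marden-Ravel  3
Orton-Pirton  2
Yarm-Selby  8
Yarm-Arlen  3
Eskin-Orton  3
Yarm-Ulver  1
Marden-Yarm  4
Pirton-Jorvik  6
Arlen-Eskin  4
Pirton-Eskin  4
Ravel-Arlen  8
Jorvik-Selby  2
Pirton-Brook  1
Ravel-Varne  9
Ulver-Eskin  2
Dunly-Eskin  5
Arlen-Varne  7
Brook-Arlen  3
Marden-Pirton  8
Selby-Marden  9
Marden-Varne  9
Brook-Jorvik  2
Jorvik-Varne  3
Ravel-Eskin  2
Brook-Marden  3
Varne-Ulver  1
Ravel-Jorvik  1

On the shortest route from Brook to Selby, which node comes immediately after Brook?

Jorvik

Enumerating some paths:
Brook–Jorvik–Selby: 2+2 = 4
Brook–Pirton–Jorvik–Selby: 1+6+2 = 9
Brook–Pirton–Selby: 1+4 = 5
The minimum is 4 mi via Brook–Jorvik–Selby.
So from Brook the first move is to Jorvik.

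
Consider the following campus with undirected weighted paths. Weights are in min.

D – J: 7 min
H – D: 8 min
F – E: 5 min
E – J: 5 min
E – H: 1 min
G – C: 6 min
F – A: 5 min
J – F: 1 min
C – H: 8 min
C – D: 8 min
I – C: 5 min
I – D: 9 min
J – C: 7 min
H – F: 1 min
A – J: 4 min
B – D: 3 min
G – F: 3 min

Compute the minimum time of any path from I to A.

Running Dijkstra from I:
I: 0
C: 5  (via I)
D: 9  (via I)
G: 11  (via C)
B: 12  (via D)
J: 12  (via C)
F: 13  (via J)
H: 13  (via C)
E: 14  (via H)
A: 16  (via J)
Shortest route: I → C → J → A = 16 min.

16 min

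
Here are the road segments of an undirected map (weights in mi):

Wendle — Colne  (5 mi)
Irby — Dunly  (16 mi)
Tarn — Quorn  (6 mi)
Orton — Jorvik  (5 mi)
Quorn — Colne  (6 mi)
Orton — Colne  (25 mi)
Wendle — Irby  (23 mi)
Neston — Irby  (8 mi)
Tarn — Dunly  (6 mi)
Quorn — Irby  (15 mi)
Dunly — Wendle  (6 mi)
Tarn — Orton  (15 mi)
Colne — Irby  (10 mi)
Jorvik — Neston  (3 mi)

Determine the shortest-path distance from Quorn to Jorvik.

26 mi

Compare a few routes:
Quorn - Colne - Orton - Jorvik: 6+25+5 = 36
Quorn - Colne - Irby - Neston - Jorvik: 6+10+8+3 = 27
Quorn - Tarn - Orton - Jorvik: 6+15+5 = 26
Cheapest is Quorn - Tarn - Orton - Jorvik at 26 mi.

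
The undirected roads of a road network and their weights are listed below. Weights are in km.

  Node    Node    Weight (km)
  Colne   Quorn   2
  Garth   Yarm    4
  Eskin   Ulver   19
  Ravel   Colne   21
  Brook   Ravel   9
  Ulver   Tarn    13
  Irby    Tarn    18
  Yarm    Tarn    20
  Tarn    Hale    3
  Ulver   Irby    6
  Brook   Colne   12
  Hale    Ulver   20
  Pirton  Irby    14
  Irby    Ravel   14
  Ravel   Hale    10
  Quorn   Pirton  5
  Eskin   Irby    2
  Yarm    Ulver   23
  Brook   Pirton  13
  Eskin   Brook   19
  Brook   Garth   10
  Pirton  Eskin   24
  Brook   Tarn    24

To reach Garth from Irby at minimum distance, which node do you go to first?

Candidate routes:
Irby → Eskin → Brook → Garth: 2+19+10 = 31
Irby → Ravel → Brook → Garth: 14+9+10 = 33
Irby → Ulver → Yarm → Garth: 6+23+4 = 33
Cheapest is Irby → Eskin → Brook → Garth at 31 km.
So from Irby the first move is to Eskin.

Eskin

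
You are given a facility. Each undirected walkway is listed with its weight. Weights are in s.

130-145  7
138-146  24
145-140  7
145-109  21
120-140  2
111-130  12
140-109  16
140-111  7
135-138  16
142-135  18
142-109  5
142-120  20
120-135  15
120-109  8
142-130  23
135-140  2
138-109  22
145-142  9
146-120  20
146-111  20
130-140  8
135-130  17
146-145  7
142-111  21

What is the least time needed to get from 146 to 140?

14 s

Compare a few routes:
146–120–140: 20+2 = 22
146–145–130–140: 7+7+8 = 22
146–145–140: 7+7 = 14
146–111–140: 20+7 = 27
The minimum is 14 s via 146–145–140.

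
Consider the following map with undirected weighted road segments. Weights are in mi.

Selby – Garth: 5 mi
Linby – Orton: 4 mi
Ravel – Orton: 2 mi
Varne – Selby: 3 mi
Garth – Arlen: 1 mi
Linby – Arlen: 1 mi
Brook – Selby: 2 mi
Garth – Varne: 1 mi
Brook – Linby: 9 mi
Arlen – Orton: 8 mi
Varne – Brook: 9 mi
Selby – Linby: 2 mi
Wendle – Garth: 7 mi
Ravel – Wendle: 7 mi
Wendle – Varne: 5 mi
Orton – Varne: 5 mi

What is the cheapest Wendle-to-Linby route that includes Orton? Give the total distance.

Shortest Wendle→Orton: Wendle–Ravel–Orton = 9
Best Orton to Linby: Orton–Linby costing 4
Total via Orton: 9 + 4 = 13 mi.

13 mi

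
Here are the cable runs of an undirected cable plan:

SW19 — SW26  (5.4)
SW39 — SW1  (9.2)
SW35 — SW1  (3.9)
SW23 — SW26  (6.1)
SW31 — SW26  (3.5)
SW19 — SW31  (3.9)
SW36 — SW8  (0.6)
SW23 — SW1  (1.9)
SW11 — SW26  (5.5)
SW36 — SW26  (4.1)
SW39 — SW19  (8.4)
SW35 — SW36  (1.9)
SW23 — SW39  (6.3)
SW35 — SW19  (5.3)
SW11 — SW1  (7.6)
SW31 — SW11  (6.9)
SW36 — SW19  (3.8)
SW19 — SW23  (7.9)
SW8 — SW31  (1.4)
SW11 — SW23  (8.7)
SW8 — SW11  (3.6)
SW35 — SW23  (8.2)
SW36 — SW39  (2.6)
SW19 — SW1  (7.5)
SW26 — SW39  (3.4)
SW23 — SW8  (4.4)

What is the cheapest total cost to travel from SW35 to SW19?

Candidate routes:
SW35–SW36–SW8–SW31–SW19: 1.9+0.6+1.4+3.9 = 7.8
SW35–SW36–SW19: 1.9+3.8 = 5.7
SW35–SW1–SW19: 3.9+7.5 = 11.4
SW35–SW19: 5.3 = 5.3
Cheapest is SW35–SW19 at 5.3.

5.3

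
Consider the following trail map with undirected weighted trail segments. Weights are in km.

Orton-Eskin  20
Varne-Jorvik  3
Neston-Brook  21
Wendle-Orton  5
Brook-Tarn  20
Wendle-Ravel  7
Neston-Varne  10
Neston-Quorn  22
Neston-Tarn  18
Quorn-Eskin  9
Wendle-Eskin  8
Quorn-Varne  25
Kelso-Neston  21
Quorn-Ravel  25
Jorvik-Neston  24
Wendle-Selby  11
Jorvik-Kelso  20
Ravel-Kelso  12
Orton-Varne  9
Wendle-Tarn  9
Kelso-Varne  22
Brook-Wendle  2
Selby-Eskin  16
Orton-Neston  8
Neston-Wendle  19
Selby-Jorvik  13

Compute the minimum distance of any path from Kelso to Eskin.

Enumerating some paths:
Kelso–Ravel–Wendle–Eskin: 12+7+8 = 27
Kelso–Ravel–Wendle–Orton–Eskin: 12+7+5+20 = 44
Kelso–Neston–Orton–Wendle–Eskin: 21+8+5+8 = 42
The minimum is 27 km via Kelso–Ravel–Wendle–Eskin.

27 km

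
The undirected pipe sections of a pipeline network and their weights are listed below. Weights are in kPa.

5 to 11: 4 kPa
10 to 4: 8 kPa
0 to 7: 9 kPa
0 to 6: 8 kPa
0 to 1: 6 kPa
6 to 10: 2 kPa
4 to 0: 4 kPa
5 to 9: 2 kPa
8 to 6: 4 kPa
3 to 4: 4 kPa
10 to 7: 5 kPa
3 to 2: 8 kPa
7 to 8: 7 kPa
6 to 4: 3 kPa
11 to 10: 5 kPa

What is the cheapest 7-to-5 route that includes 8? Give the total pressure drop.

Shortest 7→8: 7 → 8 = 7
Best 8 to 5: 8 → 6 → 10 → 11 → 5 costing 15
Total via 8: 7 + 15 = 22 kPa.

22 kPa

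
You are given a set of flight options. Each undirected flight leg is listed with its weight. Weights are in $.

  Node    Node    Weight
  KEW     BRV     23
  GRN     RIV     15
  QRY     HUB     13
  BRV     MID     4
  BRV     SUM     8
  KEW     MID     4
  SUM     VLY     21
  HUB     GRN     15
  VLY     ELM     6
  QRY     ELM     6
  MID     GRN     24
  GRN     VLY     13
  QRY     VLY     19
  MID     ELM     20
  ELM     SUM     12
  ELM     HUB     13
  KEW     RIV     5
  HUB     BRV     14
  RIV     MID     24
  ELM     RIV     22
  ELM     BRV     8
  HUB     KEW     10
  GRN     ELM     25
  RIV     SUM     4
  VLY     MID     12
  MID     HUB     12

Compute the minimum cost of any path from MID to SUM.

$12

Shortest distances from MID:
MID: 0
KEW: 4  (via MID)
BRV: 4  (via MID)
RIV: 9  (via KEW)
VLY: 12  (via MID)
SUM: 12  (via BRV)
Shortest route: MID → BRV → SUM = $12.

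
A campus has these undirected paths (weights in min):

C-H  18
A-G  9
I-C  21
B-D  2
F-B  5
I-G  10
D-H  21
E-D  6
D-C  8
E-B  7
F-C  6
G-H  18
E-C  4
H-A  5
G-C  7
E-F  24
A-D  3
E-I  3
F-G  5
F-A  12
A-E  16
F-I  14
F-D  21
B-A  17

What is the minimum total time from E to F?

10 min

Running Dijkstra from E:
E: 0
I: 3  (via E)
C: 4  (via E)
D: 6  (via E)
B: 7  (via E)
A: 9  (via D)
F: 10  (via C)
Shortest route: E → C → F = 10 min.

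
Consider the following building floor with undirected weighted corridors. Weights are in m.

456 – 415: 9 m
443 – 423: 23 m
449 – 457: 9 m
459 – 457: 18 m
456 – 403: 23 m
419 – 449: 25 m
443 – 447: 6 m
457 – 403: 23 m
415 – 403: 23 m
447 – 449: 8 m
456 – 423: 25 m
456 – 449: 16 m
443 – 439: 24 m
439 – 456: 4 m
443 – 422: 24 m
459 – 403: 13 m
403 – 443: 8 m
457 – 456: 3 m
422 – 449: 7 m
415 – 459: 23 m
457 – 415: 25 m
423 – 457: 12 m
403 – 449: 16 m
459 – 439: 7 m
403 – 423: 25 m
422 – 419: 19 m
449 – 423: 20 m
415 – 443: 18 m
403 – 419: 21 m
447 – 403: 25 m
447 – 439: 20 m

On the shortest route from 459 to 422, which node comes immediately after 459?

439

Compare a few routes:
459–403–449–422: 13+16+7 = 36
459–439–456–449–422: 7+4+16+7 = 34
459–457–449–422: 18+9+7 = 34
459–439–456–457–449–422: 7+4+3+9+7 = 30
The minimum is 30 m via 459–439–456–457–449–422.
So from 459 the first move is to 439.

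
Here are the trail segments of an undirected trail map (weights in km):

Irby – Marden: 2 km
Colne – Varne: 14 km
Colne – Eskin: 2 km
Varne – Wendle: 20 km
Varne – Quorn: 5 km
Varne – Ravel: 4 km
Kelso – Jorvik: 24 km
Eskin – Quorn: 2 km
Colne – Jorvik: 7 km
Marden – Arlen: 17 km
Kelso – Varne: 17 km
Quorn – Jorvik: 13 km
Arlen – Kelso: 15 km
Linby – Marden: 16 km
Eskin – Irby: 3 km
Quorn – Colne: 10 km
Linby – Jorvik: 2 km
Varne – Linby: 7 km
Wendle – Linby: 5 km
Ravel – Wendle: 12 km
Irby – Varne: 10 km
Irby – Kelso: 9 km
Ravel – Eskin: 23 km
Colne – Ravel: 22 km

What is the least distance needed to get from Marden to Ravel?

Compare a few routes:
Marden → Irby → Eskin → Colne → Varne → Ravel: 2+3+2+14+4 = 25
Marden → Irby → Varne → Ravel: 2+10+4 = 16
Cheapest is Marden → Irby → Varne → Ravel at 16 km.

16 km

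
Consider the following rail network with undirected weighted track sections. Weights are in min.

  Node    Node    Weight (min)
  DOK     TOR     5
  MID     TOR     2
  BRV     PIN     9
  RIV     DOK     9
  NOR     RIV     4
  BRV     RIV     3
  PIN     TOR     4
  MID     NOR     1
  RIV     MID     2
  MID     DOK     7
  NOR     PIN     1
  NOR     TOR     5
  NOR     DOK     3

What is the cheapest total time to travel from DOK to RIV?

6 min

Enumerating some paths:
DOK → NOR → MID → RIV: 3+1+2 = 6
DOK → RIV: 9 = 9
DOK → NOR → RIV: 3+4 = 7
Cheapest is DOK → NOR → MID → RIV at 6 min.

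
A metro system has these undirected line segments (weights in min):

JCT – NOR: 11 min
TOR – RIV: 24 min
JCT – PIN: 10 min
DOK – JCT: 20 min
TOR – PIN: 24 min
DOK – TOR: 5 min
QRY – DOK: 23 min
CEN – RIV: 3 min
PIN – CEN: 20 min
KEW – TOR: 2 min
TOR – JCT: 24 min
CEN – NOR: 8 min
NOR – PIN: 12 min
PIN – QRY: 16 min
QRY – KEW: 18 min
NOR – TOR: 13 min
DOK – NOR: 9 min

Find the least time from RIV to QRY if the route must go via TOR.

44 min

Best RIV to TOR: RIV → TOR costing 24
Shortest TOR→QRY: TOR → KEW → QRY = 20
Total via TOR: 24 + 20 = 44 min.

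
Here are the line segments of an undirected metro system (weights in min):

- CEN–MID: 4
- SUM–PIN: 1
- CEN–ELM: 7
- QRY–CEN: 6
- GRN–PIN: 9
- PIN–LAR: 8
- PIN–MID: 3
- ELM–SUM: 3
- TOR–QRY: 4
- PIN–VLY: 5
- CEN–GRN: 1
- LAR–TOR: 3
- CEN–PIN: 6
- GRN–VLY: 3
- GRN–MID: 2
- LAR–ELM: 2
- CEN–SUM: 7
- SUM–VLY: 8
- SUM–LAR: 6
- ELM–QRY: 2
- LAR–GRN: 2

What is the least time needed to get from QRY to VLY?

Candidate routes:
QRY–CEN–GRN–VLY: 6+1+3 = 10
QRY–ELM–SUM–PIN–VLY: 2+3+1+5 = 11
QRY–ELM–LAR–GRN–VLY: 2+2+2+3 = 9
QRY–TOR–LAR–GRN–VLY: 4+3+2+3 = 12
Cheapest is QRY–ELM–LAR–GRN–VLY at 9 min.

9 min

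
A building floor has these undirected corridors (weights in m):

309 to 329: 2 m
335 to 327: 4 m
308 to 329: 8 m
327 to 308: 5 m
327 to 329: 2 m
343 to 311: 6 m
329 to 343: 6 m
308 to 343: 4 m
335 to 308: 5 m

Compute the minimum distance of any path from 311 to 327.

Enumerating some paths:
311–343–308–329–327: 6+4+8+2 = 20
311–343–308–327: 6+4+5 = 15
311–343–308–335–327: 6+4+5+4 = 19
311–343–329–327: 6+6+2 = 14
The minimum is 14 m via 311–343–329–327.

14 m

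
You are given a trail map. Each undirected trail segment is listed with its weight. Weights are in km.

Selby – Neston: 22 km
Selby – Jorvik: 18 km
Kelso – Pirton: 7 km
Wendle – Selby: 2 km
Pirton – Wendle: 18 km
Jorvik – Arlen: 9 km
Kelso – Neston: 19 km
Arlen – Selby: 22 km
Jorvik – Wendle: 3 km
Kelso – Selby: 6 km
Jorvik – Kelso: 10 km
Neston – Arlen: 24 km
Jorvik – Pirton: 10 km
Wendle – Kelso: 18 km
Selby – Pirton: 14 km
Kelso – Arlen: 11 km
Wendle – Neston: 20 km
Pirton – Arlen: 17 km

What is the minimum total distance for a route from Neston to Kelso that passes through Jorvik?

33 km

Shortest Neston→Jorvik: Neston → Wendle → Jorvik = 23
Shortest Jorvik→Kelso: Jorvik → Kelso = 10
Total via Jorvik: 23 + 10 = 33 km.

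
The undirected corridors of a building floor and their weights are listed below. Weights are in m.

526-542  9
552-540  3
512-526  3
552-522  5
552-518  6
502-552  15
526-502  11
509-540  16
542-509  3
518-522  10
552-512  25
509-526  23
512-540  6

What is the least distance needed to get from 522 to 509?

24 m

Settle nodes by increasing distance from 522:
522: 0
552: 5  (via 522)
540: 8  (via 552)
518: 10  (via 522)
512: 14  (via 540)
526: 17  (via 512)
502: 20  (via 552)
509: 24  (via 540)
Shortest route: 522 → 552 → 540 → 509 = 24 m.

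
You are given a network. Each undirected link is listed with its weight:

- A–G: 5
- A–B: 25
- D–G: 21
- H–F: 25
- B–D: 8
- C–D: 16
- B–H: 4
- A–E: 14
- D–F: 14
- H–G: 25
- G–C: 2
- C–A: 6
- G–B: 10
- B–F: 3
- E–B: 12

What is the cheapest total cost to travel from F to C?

Compare a few routes:
F → B → G → C: 3+10+2 = 15
F → B → G → A → C: 3+10+5+6 = 24
Cheapest is F → B → G → C at 15.

15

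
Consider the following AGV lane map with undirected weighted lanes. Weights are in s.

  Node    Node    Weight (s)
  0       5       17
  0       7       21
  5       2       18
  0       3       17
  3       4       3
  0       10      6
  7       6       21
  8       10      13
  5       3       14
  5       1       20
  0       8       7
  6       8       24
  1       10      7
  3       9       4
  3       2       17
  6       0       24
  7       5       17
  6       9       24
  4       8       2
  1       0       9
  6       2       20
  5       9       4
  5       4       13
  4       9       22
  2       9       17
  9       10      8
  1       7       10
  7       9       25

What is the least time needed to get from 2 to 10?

Shortest distances from 2:
2: 0
3: 17  (via 2)
9: 17  (via 2)
5: 18  (via 2)
4: 20  (via 3)
6: 20  (via 2)
8: 22  (via 4)
10: 25  (via 9)
Shortest route: 2–9–10 = 25 s.

25 s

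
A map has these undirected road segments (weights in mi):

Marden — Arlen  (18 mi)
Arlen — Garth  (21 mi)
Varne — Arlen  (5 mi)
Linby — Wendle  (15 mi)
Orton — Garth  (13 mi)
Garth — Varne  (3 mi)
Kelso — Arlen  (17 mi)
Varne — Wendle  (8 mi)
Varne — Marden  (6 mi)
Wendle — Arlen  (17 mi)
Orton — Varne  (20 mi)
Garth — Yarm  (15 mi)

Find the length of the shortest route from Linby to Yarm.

Compare a few routes:
Linby–Wendle–Arlen–Garth–Yarm: 15+17+21+15 = 68
Linby–Wendle–Varne–Garth–Yarm: 15+8+3+15 = 41
Linby–Wendle–Varne–Arlen–Garth–Yarm: 15+8+5+21+15 = 64
Linby–Wendle–Arlen–Varne–Garth–Yarm: 15+17+5+3+15 = 55
The minimum is 41 mi via Linby–Wendle–Varne–Garth–Yarm.

41 mi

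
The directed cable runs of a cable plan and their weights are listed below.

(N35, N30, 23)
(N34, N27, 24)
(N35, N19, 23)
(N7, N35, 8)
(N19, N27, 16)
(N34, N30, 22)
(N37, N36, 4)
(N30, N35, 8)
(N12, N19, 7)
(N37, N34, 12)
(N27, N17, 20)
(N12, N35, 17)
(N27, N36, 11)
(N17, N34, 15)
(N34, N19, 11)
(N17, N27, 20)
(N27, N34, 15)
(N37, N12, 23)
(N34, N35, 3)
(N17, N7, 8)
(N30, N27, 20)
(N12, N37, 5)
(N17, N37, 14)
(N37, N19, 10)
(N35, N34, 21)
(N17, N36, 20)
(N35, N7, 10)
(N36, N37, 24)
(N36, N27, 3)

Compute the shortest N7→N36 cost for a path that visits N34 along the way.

64

Best N7 to N34: N7–N35–N34 costing 29
Best N34 to N36: N34–N27–N36 costing 35
Total via N34: 29 + 35 = 64.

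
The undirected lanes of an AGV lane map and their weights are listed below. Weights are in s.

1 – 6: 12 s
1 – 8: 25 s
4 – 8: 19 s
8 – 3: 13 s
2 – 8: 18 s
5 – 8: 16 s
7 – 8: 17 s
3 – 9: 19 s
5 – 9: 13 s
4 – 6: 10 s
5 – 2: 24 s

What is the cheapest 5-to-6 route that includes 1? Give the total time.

Best 5 to 1: 5–8–1 costing 41
Best 1 to 6: 1–6 costing 12
Total via 1: 41 + 12 = 53 s.

53 s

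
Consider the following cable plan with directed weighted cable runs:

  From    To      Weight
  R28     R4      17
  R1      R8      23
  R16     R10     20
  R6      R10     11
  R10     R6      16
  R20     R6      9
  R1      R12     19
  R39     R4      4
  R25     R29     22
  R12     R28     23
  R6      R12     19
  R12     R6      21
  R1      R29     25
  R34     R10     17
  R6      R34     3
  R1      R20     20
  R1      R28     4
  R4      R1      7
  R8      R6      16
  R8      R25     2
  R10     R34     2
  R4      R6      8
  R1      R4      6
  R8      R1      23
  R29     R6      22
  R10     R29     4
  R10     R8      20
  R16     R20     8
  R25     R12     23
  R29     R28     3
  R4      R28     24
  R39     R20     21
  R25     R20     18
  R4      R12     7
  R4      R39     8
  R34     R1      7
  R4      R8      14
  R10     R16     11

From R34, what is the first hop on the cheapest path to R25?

R1

Enumerating some paths:
R34–R1–R4–R8–R25: 7+6+14+2 = 29
R34–R1–R8–R25: 7+23+2 = 32
R34–R10–R8–R25: 17+20+2 = 39
Cheapest is R34–R1–R4–R8–R25 at 29.
So from R34 the first move is to R1.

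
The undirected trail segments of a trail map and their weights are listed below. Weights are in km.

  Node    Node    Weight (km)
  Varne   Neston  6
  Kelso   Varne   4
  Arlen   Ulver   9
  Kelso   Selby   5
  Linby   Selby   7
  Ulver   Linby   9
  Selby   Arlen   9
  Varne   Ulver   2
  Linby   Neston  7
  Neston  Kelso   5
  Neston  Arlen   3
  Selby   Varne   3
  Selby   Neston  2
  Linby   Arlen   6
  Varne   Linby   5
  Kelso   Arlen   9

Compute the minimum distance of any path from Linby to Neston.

7 km

Shortest distances from Linby:
Linby: 0
Varne: 5  (via Linby)
Arlen: 6  (via Linby)
Selby: 7  (via Linby)
Neston: 7  (via Linby)
Shortest route: Linby–Neston = 7 km.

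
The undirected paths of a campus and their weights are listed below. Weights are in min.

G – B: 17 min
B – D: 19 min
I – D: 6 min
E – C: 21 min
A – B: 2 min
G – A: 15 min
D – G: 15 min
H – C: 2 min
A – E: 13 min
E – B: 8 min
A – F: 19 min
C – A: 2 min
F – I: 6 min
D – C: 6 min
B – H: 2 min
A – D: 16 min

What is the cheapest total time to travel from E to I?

24 min

Shortest distances from E:
E: 0
B: 8  (via E)
A: 10  (via B)
H: 10  (via B)
C: 12  (via A)
D: 18  (via C)
I: 24  (via D)
Shortest route: E–B–A–C–D–I = 24 min.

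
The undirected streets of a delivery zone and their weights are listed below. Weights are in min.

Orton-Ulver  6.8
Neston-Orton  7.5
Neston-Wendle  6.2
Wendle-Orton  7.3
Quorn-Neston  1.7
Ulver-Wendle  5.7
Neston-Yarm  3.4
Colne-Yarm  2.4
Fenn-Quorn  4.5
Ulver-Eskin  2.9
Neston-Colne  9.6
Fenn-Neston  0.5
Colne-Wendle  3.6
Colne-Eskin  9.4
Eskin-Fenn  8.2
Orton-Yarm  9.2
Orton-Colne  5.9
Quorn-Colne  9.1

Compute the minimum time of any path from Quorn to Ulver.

13.3 min

Settle nodes by increasing distance from Quorn:
Quorn: 0
Neston: 1.7  (via Quorn)
Fenn: 2.2  (via Neston)
Yarm: 5.1  (via Neston)
Colne: 7.5  (via Yarm)
Wendle: 7.9  (via Neston)
Orton: 9.2  (via Neston)
Eskin: 10.4  (via Fenn)
Ulver: 13.3  (via Eskin)
Shortest route: Quorn → Neston → Fenn → Eskin → Ulver = 13.3 min.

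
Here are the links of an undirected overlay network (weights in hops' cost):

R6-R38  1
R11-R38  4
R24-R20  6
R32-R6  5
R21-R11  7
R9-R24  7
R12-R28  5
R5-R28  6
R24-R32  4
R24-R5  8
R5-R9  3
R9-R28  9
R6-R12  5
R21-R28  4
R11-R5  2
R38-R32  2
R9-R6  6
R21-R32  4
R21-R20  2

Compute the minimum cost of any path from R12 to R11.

Compare a few routes:
R12 → R28 → R5 → R11: 5+6+2 = 13
R12 → R6 → R38 → R11: 5+1+4 = 10
The minimum is 10 hops' cost via R12 → R6 → R38 → R11.

10 hops' cost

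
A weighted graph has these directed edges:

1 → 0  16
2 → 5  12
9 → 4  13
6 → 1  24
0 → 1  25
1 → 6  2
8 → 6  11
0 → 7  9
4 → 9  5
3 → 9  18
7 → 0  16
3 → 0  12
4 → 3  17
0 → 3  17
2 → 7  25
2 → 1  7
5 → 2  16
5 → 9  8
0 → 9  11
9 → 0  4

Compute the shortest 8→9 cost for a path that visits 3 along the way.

86

Shortest 8→3: 8 → 6 → 1 → 0 → 3 = 68
Best 3 to 9: 3 → 9 costing 18
Total via 3: 68 + 18 = 86.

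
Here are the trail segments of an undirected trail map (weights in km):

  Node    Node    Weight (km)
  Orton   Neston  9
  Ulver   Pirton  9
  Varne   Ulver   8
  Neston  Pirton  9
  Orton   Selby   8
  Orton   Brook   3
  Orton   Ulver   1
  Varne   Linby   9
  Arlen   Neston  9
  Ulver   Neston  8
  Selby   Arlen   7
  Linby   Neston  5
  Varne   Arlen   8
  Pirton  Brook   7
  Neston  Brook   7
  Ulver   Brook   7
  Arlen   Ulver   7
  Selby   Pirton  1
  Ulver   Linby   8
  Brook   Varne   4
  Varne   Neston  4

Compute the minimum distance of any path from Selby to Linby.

15 km

Shortest distances from Selby:
Selby: 0
Pirton: 1  (via Selby)
Arlen: 7  (via Selby)
Orton: 8  (via Selby)
Brook: 8  (via Pirton)
Ulver: 9  (via Orton)
Neston: 10  (via Pirton)
Varne: 12  (via Brook)
Linby: 15  (via Neston)
Shortest route: Selby–Pirton–Neston–Linby = 15 km.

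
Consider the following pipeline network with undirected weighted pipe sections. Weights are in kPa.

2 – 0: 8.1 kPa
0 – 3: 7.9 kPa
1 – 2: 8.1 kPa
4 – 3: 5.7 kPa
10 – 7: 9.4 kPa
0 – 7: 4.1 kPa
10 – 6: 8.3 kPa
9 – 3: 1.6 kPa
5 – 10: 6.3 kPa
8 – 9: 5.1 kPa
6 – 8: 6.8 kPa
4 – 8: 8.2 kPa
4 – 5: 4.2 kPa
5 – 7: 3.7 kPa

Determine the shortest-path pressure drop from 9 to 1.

Candidate routes:
9 - 8 - 4 - 5 - 7 - 0 - 2 - 1: 5.1+8.2+4.2+3.7+4.1+8.1+8.1 = 41.5
9 - 8 - 4 - 3 - 0 - 2 - 1: 5.1+8.2+5.7+7.9+8.1+8.1 = 43.1
9 - 3 - 0 - 2 - 1: 1.6+7.9+8.1+8.1 = 25.7
9 - 3 - 4 - 5 - 7 - 0 - 2 - 1: 1.6+5.7+4.2+3.7+4.1+8.1+8.1 = 35.5
Cheapest is 9 - 3 - 0 - 2 - 1 at 25.7 kPa.

25.7 kPa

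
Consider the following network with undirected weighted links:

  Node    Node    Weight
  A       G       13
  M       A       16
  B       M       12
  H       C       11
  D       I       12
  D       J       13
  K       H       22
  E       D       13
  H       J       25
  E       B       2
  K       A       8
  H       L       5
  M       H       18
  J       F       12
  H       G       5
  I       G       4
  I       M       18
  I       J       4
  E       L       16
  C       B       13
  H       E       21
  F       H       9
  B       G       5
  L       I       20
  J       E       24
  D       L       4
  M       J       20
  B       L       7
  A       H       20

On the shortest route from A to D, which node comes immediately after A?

Candidate routes:
A–H–L–D: 20+5+4 = 29
A–G–H–L–D: 13+5+5+4 = 27
The minimum is 27 via A–G–H–L–D.
So from A the first move is to G.

G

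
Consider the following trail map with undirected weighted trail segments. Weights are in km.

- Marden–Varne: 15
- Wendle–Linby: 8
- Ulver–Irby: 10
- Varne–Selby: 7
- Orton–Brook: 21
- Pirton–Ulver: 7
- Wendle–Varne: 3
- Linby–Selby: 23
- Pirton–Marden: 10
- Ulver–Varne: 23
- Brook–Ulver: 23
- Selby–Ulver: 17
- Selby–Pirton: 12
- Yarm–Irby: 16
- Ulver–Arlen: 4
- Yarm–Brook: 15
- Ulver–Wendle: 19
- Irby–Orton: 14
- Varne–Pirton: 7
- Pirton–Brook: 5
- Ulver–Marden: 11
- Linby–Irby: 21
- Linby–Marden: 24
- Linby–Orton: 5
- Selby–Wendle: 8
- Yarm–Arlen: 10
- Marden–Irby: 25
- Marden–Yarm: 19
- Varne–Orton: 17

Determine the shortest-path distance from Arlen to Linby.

Compare a few routes:
Arlen - Ulver - Pirton - Varne - Wendle - Linby: 4+7+7+3+8 = 29
Arlen - Ulver - Wendle - Linby: 4+19+8 = 31
Arlen - Ulver - Irby - Orton - Linby: 4+10+14+5 = 33
Cheapest is Arlen - Ulver - Pirton - Varne - Wendle - Linby at 29 km.

29 km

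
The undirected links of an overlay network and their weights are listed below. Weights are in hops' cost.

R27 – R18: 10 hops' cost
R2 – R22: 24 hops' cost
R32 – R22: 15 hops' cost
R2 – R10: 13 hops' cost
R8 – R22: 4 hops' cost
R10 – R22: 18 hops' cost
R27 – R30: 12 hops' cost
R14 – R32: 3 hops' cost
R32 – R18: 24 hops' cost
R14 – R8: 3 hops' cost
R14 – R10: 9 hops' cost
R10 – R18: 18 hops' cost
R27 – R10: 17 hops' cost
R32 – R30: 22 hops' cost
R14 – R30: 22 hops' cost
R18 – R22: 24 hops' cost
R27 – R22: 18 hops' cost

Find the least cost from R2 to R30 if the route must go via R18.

Shortest R2→R18: R2 → R10 → R18 = 31
Best R18 to R30: R18 → R27 → R30 costing 22
Total via R18: 31 + 22 = 53 hops' cost.

53 hops' cost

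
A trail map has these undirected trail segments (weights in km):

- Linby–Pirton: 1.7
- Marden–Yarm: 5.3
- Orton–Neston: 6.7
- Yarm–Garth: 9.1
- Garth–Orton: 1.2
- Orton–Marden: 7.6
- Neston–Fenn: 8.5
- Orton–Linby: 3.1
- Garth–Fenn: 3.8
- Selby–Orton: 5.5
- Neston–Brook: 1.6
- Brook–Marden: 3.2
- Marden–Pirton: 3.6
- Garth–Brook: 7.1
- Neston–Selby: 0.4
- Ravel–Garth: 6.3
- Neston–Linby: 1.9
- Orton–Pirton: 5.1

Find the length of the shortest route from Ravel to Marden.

Shortest distances from Ravel:
Ravel: 0
Garth: 6.3  (via Ravel)
Orton: 7.5  (via Garth)
Fenn: 10.1  (via Garth)
Linby: 10.6  (via Orton)
Pirton: 12.3  (via Linby)
Neston: 12.5  (via Linby)
Selby: 12.9  (via Neston)
Brook: 13.4  (via Garth)
Marden: 15.1  (via Orton)
Shortest route: Ravel–Garth–Orton–Marden = 15.1 km.

15.1 km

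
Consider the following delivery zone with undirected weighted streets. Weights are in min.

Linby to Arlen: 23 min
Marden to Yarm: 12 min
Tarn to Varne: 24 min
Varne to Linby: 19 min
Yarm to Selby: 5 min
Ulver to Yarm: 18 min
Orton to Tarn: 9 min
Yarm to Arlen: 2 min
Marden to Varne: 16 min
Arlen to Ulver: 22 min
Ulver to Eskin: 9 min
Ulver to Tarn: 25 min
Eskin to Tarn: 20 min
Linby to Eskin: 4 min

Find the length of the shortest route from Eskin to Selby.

32 min

Shortest distances from Eskin:
Eskin: 0
Linby: 4  (via Eskin)
Ulver: 9  (via Eskin)
Tarn: 20  (via Eskin)
Varne: 23  (via Linby)
Arlen: 27  (via Linby)
Yarm: 27  (via Ulver)
Orton: 29  (via Tarn)
Selby: 32  (via Yarm)
Shortest route: Eskin → Ulver → Yarm → Selby = 32 min.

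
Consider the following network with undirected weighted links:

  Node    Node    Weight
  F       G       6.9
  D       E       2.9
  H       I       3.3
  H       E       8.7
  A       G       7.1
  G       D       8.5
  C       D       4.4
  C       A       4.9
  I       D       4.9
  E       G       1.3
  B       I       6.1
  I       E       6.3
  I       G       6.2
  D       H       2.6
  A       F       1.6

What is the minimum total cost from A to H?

Candidate routes:
A → G → E → D → H: 7.1+1.3+2.9+2.6 = 13.9
A → C → D → H: 4.9+4.4+2.6 = 11.9
A → F → G → E → D → H: 1.6+6.9+1.3+2.9+2.6 = 15.3
Cheapest is A → C → D → H at 11.9.

11.9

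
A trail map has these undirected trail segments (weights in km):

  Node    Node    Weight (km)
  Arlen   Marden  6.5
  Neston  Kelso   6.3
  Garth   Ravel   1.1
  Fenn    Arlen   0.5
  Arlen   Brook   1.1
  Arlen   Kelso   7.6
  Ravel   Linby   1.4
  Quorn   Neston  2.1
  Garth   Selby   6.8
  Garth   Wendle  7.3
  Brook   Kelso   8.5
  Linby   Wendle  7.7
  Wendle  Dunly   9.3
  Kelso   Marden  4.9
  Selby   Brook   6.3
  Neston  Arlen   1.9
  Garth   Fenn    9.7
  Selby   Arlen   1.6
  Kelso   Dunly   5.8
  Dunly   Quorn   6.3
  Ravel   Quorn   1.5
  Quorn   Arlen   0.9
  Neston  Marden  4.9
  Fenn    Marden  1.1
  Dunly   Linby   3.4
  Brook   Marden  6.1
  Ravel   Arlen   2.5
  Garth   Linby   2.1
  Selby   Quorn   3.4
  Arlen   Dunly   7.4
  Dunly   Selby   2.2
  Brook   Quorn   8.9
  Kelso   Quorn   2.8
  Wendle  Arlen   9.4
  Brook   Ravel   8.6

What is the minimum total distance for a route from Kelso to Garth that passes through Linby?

Shortest Kelso→Linby: Kelso–Quorn–Ravel–Linby = 5.7
Shortest Linby→Garth: Linby–Garth = 2.1
Total via Linby: 5.7 + 2.1 = 7.8 km.

7.8 km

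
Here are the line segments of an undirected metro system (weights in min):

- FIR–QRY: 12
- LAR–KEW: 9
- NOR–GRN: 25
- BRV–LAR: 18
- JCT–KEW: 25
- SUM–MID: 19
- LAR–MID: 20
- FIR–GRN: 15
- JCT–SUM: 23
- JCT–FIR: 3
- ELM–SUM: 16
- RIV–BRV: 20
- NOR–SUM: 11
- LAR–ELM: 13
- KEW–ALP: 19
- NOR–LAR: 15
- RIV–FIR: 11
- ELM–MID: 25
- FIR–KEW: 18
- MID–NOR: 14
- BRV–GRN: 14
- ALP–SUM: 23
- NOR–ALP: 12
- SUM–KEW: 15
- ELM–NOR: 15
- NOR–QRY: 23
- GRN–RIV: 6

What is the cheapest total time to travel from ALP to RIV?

43 min

Shortest distances from ALP:
ALP: 0
NOR: 12  (via ALP)
KEW: 19  (via ALP)
SUM: 23  (via ALP)
MID: 26  (via NOR)
ELM: 27  (via NOR)
LAR: 27  (via NOR)
QRY: 35  (via NOR)
GRN: 37  (via NOR)
FIR: 37  (via KEW)
JCT: 40  (via FIR)
RIV: 43  (via GRN)
Shortest route: ALP–NOR–GRN–RIV = 43 min.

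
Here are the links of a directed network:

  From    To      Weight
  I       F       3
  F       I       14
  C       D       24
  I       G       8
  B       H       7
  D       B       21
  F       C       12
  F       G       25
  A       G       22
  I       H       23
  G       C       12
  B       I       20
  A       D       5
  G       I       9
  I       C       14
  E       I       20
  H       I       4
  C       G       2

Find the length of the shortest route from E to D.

Enumerating some paths:
E → I → F → C → D: 20+3+12+24 = 59
E → I → C → D: 20+14+24 = 58
Cheapest is E → I → C → D at 58.

58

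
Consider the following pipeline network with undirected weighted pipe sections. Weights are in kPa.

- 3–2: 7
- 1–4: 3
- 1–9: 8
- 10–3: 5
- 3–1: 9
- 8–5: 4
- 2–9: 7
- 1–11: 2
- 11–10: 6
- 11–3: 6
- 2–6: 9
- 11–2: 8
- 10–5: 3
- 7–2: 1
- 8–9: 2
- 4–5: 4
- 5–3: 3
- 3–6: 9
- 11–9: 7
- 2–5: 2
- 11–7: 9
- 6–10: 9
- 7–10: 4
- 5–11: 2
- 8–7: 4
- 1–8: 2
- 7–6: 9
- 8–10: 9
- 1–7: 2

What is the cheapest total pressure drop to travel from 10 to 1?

Shortest distances from 10:
10: 0
5: 3  (via 10)
7: 4  (via 10)
2: 5  (via 5)
3: 5  (via 10)
11: 5  (via 5)
1: 6  (via 7)
Shortest route: 10–7–1 = 6 kPa.

6 kPa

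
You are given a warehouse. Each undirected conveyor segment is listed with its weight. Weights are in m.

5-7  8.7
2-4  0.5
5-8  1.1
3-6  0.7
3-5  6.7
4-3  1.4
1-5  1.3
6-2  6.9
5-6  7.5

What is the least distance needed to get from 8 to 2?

Settle nodes by increasing distance from 8:
8: 0
5: 1.1  (via 8)
1: 2.4  (via 5)
3: 7.8  (via 5)
6: 8.5  (via 3)
4: 9.2  (via 3)
2: 9.7  (via 4)
Shortest route: 8 → 5 → 3 → 4 → 2 = 9.7 m.

9.7 m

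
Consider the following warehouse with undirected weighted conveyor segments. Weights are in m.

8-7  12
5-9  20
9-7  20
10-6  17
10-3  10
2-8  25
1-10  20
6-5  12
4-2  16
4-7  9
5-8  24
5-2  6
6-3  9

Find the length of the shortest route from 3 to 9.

Shortest distances from 3:
3: 0
6: 9  (via 3)
10: 10  (via 3)
5: 21  (via 6)
2: 27  (via 5)
1: 30  (via 10)
9: 41  (via 5)
Shortest route: 3–6–5–9 = 41 m.

41 m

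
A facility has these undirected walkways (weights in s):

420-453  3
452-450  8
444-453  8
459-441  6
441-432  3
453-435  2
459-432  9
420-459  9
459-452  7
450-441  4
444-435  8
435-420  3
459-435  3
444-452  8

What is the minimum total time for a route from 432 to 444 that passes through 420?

Best 432 to 420: 432 → 459 → 435 → 420 costing 15
Best 420 to 444: 420 → 453 → 444 costing 11
Total via 420: 15 + 11 = 26 s.

26 s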